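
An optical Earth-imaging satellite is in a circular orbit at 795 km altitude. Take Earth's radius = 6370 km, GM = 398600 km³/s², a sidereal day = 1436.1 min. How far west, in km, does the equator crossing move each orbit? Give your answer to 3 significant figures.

2800 km

Semi-major axis a = 6370 + 795 = 7165 km. Period T = 2π√(a³/μ) = 2π√(7165³/398600) = 6035.8 s = 100.60 min.
During one orbit Earth rotates (6035.8 / 86166) × 360° = 25.22°.
At the equator that is 25.22° × (2π·6370/360) km/° = 25.22 × 111.2 = 2804 km.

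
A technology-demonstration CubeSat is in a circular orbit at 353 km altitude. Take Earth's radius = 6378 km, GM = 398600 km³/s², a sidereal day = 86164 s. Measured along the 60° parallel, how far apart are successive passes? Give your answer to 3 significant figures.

1280 km

Semi-major axis a = 6378 + 353 = 6731 km. Period T = 2π√(a³/μ) = 2π√(6731³/398600) = 5495.8 s = 91.60 min.
Node shift per orbit = (5495.8/86164) × 360° = 22.96°.
Equatorial spacing = 22.96 × 111.3 km/° = 2556 km.
At 60° latitude, spacing = 2556 × cos(60°) = 1278 km.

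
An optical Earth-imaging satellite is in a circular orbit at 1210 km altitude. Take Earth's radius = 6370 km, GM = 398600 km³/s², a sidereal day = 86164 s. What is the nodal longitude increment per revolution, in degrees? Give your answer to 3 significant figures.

Semi-major axis a = 6370 + 1210 = 7580 km. Period T = 2π√(a³/μ) = 2π√(7580³/398600) = 6567.7 s = 109.46 min.
During one orbit Earth rotates (6567.7 / 86164) × 360° = 27.44°.

27.4°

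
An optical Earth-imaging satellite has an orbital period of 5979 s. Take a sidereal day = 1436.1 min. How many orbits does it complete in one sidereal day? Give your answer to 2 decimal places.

Orbits per sidereal day = 86166 / 5979.0 = 14.411.

14.41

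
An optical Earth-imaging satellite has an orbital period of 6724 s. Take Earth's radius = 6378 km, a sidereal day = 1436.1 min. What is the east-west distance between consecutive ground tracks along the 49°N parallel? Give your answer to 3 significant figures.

2050 km

Node shift per orbit = (6724.0/86166) × 360° = 28.09°.
Equatorial spacing = 28.09 × 111.3 km/° = 3127 km.
At 49° latitude, spacing = 3127 × cos(49°) = 2052 km.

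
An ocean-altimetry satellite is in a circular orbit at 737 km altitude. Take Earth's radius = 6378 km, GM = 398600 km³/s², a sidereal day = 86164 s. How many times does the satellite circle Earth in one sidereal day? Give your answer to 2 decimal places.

Semi-major axis a = 6378 + 737 = 7115 km. Period T = 2π√(a³/μ) = 2π√(7115³/398600) = 5972.7 s = 99.55 min.
Orbits per sidereal day = 86164 / 5972.7 = 14.426.

14.43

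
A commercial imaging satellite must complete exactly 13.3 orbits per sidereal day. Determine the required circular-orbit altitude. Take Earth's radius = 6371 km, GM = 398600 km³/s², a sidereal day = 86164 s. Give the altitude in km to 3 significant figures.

1140 km

Required period T = 86164 / 13.3 = 6478.5 s.
From T = 2π√(a³/μ): a = (μ T²/4π²)^(1/3) = (398600 × 6478.5² / 4π²)^(1/3) = 7511 km.
Altitude h = a − R = 7511 − 6371 = 1140 km.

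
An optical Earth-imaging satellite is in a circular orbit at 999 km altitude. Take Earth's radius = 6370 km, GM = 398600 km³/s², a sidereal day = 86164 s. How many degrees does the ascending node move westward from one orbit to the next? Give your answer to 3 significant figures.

26.3°

Semi-major axis a = 6370 + 999 = 7369 km. Period T = 2π√(a³/μ) = 2π√(7369³/398600) = 6295.4 s = 104.92 min.
During one orbit Earth rotates (6295.4 / 86164) × 360° = 26.30°.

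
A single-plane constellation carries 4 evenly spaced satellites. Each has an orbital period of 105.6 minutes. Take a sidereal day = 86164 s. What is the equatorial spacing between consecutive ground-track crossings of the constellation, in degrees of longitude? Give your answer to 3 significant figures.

6.62°

T = 105.6 min = 6336.0 s.
Single-satellite node shift = (6336.0/86164) × 360° = 26.47°.
With 4 satellites evenly phased, successive equator crossings are 26.47/4 = 6.618° apart.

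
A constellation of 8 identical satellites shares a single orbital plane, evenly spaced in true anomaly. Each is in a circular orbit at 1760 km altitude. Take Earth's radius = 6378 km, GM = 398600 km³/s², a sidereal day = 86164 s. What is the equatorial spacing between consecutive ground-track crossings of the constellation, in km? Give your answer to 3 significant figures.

Semi-major axis a = 6378 + 1760 = 8138 km. Period T = 2π√(a³/μ) = 2π√(8138³/398600) = 7306.1 s = 121.77 min.
Single-satellite node shift = (7306.1/86164) × 360° = 30.53°.
With 8 satellites evenly phased, successive equator crossings are 30.53/8 = 3.816° apart.
That is 3.816 × 111.3 = 425 km at the equator.

425 km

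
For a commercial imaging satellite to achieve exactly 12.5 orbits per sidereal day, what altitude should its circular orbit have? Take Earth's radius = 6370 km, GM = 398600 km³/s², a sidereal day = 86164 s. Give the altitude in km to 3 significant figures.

1460 km

Required period T = 86164 / 12.5 = 6893.1 s.
From T = 2π√(a³/μ): a = (μ T²/4π²)^(1/3) = (398600 × 6893.1² / 4π²)^(1/3) = 7828 km.
Altitude h = a − R = 7828 − 6370 = 1458 km.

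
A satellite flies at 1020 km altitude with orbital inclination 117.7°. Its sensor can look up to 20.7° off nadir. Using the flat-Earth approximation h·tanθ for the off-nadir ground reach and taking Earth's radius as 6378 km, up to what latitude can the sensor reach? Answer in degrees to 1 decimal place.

65.8°

Retrograde orbit: the ground track reaches ±(180° − i) = ±(180 − 117.7) = ±62.3°.
Sensor half-swath on the ground ≈ 1020·tan(20.7°) = 385 km = 3.46° of latitude.
Maximum observable latitude ≈ 62.3 + 3.46 = 65.8°.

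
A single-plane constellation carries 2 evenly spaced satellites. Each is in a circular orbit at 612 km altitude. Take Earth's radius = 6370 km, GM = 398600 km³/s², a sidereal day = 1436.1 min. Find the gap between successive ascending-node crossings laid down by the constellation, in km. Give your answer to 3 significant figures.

1350 km

Semi-major axis a = 6370 + 612 = 6982 km. Period T = 2π√(a³/μ) = 2π√(6982³/398600) = 5806.1 s = 96.77 min.
Single-satellite node shift = (5806.1/86166) × 360° = 24.26°.
With 2 satellites evenly phased, successive equator crossings are 24.26/2 = 12.129° apart.
That is 12.129 × 111.2 = 1348 km at the equator.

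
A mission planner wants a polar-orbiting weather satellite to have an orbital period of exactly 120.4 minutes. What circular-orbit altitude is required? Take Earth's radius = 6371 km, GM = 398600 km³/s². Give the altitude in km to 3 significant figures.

1710 km

T = 120.4 min = 7224.0 s.
From T = 2π√(a³/μ): a = (μ T²/4π²)^(1/3) = (398600 × 7224.0² / 4π²)^(1/3) = 8077 km.
Altitude h = a − R = 8077 − 6371 = 1706 km.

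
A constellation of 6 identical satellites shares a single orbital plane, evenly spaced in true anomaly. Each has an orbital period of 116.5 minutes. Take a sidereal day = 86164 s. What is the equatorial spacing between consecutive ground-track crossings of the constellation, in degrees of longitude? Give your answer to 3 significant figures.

T = 116.5 min = 6990.0 s.
Single-satellite node shift = (6990.0/86164) × 360° = 29.20°.
With 6 satellites evenly phased, successive equator crossings are 29.20/6 = 4.867° apart.

4.87°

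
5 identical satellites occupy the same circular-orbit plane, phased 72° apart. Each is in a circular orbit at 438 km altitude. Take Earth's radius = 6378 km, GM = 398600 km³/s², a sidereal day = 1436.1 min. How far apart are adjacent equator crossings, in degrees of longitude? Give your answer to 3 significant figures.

4.68°

Semi-major axis a = 6378 + 438 = 6816 km. Period T = 2π√(a³/μ) = 2π√(6816³/398600) = 5600.2 s = 93.34 min.
Single-satellite node shift = (5600.2/86166) × 360° = 23.40°.
With 5 satellites evenly phased, successive equator crossings are 23.40/5 = 4.680° apart.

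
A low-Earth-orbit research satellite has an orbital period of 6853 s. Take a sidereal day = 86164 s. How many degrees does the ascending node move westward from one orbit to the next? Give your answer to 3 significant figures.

During one orbit Earth rotates (6853.0 / 86164) × 360° = 28.63°.

28.6°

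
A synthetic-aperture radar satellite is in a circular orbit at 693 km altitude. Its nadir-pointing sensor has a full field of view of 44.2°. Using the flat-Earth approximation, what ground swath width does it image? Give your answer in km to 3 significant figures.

Half-angle = 44.2°/2 = 22.1°.
Swath width ≈ 2h·tan(θ/2) = 2 × 693 × tan(22.1°) = 562.8 km.

563 km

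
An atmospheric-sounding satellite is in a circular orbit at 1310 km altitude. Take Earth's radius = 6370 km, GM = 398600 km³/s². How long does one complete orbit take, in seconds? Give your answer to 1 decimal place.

Semi-major axis a = 6370 + 1310 = 7680 km. Period T = 2π√(a³/μ) = 2π√(7680³/398600) = 6698.1 s = 111.64 min.

6698.1 seconds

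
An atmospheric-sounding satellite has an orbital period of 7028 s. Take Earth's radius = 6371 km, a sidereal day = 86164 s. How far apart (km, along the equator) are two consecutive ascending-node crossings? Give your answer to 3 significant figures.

During one orbit Earth rotates (7028.0 / 86164) × 360° = 29.36°.
At the equator that is 29.36° × (2π·6371/360) km/° = 29.36 × 111.2 = 3265 km.

3270 km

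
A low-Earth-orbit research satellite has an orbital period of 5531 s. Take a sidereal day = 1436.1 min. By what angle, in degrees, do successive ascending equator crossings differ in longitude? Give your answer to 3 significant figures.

23.1°

During one orbit Earth rotates (5531.0 / 86166) × 360° = 23.11°.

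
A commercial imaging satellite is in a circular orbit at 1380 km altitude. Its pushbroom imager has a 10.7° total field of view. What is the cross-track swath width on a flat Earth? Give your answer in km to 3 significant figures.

258 km

Half-angle = 10.7°/2 = 5.35°.
Swath width ≈ 2h·tan(θ/2) = 2 × 1380 × tan(5.35°) = 258.5 km.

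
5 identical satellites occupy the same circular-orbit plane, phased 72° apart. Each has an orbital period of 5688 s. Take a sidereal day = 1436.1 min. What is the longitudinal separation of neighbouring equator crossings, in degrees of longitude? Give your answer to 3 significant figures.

Single-satellite node shift = (5688.0/86166) × 360° = 23.76°.
With 5 satellites evenly phased, successive equator crossings are 23.76/5 = 4.753° apart.

4.75°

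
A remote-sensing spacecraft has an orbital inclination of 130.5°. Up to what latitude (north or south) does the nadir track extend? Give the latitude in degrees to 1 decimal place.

Retrograde orbit: the ground track reaches ±(180° − i) = ±(180 − 130.5) = ±49.5°.

49.5°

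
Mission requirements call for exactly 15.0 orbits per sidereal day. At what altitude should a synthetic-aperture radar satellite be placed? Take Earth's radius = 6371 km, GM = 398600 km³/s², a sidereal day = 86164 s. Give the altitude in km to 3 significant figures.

Required period T = 86164 / 15.0 = 5744.3 s.
From T = 2π√(a³/μ): a = (μ T²/4π²)^(1/3) = (398600 × 5744.3² / 4π²)^(1/3) = 6932 km.
Altitude h = a − R = 6932 − 6371 = 561 km.

561 km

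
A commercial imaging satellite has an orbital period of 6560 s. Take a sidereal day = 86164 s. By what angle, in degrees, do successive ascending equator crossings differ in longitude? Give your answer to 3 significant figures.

27.4°

During one orbit Earth rotates (6560.0 / 86164) × 360° = 27.41°.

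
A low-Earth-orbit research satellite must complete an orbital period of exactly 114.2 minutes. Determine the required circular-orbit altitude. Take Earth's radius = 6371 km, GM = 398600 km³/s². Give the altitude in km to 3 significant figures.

T = 114.2 min = 6852.0 s.
From T = 2π√(a³/μ): a = (μ T²/4π²)^(1/3) = (398600 × 6852.0² / 4π²)^(1/3) = 7797 km.
Altitude h = a − R = 7797 − 6371 = 1426 km.

1430 km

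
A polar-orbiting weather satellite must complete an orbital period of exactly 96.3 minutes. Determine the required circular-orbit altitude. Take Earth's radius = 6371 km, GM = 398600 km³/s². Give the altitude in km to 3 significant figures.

T = 96.3 min = 5778.0 s.
From T = 2π√(a³/μ): a = (μ T²/4π²)^(1/3) = (398600 × 5778.0² / 4π²)^(1/3) = 6959 km.
Altitude h = a − R = 6959 − 6371 = 588 km.

588 km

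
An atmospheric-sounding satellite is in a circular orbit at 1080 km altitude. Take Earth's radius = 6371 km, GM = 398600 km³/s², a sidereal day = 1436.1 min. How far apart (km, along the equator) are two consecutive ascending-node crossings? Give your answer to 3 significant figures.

2970 km

Semi-major axis a = 6371 + 1080 = 7451 km. Period T = 2π√(a³/μ) = 2π√(7451³/398600) = 6400.8 s = 106.68 min.
During one orbit Earth rotates (6400.8 / 86166) × 360° = 26.74°.
At the equator that is 26.74° × (2π·6371/360) km/° = 26.74 × 111.2 = 2974 km.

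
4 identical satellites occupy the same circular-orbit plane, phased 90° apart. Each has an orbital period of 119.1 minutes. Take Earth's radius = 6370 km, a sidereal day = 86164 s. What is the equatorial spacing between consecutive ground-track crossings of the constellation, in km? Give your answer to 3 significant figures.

T = 119.1 min = 7146.0 s.
Single-satellite node shift = (7146.0/86164) × 360° = 29.86°.
With 4 satellites evenly phased, successive equator crossings are 29.86/4 = 7.464° apart.
That is 7.464 × 111.2 = 830 km at the equator.

830 km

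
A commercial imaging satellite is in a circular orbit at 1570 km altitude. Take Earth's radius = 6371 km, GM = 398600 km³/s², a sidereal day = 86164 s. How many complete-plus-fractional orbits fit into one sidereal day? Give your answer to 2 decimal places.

12.23

Semi-major axis a = 6371 + 1570 = 7941 km. Period T = 2π√(a³/μ) = 2π√(7941³/398600) = 7042.5 s = 117.37 min.
Orbits per sidereal day = 86164 / 7042.5 = 12.235.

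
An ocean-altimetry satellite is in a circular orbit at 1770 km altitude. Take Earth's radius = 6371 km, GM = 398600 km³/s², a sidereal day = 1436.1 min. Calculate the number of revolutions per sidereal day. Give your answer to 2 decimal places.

Semi-major axis a = 6371 + 1770 = 8141 km. Period T = 2π√(a³/μ) = 2π√(8141³/398600) = 7310.2 s = 121.84 min.
Orbits per sidereal day = 86166 / 7310.2 = 11.787.

11.79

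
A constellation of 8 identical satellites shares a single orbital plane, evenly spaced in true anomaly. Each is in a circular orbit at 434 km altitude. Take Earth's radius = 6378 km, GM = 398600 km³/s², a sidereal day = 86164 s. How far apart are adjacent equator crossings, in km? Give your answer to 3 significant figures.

325 km

Semi-major axis a = 6378 + 434 = 6812 km. Period T = 2π√(a³/μ) = 2π√(6812³/398600) = 5595.3 s = 93.25 min.
Single-satellite node shift = (5595.3/86164) × 360° = 23.38°.
With 8 satellites evenly phased, successive equator crossings are 23.38/8 = 2.922° apart.
That is 2.922 × 111.3 = 325 km at the equator.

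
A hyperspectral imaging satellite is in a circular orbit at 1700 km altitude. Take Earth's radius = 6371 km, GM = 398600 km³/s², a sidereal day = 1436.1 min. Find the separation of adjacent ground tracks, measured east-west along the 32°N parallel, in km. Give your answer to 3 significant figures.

2840 km

Semi-major axis a = 6371 + 1700 = 8071 km. Period T = 2π√(a³/μ) = 2π√(8071³/398600) = 7216.1 s = 120.27 min.
Node shift per orbit = (7216.1/86166) × 360° = 30.15°.
Equatorial spacing = 30.15 × 111.2 km/° = 3352 km.
At 32° latitude, spacing = 3352 × cos(32°) = 2843 km.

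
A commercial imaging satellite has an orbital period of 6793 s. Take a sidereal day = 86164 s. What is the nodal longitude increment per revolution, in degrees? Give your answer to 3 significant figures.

28.4°

During one orbit Earth rotates (6793.0 / 86164) × 360° = 28.38°.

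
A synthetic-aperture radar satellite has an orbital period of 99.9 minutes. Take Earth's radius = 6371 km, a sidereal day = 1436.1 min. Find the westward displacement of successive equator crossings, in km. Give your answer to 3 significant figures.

T = 99.9 min = 5994.0 s.
During one orbit Earth rotates (5994.0 / 86166) × 360° = 25.04°.
At the equator that is 25.04° × (2π·6371/360) km/° = 25.04 × 111.2 = 2785 km.

2780 km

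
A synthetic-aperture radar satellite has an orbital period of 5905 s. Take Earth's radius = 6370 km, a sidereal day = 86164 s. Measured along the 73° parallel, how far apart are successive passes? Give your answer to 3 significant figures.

Node shift per orbit = (5905.0/86164) × 360° = 24.67°.
Equatorial spacing = 24.67 × 111.2 km/° = 2743 km.
At 73° latitude, spacing = 2743 × cos(73°) = 802 km.

802 km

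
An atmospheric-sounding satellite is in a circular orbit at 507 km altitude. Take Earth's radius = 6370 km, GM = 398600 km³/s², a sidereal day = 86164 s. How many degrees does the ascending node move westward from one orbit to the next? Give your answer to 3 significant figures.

Semi-major axis a = 6370 + 507 = 6877 km. Period T = 2π√(a³/μ) = 2π√(6877³/398600) = 5675.6 s = 94.59 min.
During one orbit Earth rotates (5675.6 / 86164) × 360° = 23.71°.

23.7°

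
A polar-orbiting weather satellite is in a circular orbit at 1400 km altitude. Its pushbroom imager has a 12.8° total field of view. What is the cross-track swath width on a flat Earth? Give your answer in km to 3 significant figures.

Half-angle = 12.8°/2 = 6.4°.
Swath width ≈ 2h·tan(θ/2) = 2 × 1400 × tan(6.4°) = 314.1 km.

314 km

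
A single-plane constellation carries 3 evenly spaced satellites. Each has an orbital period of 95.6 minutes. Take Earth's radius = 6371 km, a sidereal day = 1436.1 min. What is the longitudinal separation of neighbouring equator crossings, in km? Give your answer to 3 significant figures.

T = 95.6 min = 5736.0 s.
Single-satellite node shift = (5736.0/86166) × 360° = 23.96°.
With 3 satellites evenly phased, successive equator crossings are 23.96/3 = 7.988° apart.
That is 7.988 × 111.2 = 888 km at the equator.

888 km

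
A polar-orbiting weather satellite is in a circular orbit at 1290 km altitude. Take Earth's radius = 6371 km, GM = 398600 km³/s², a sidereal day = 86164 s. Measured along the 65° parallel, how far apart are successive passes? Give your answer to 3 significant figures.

1310 km

Semi-major axis a = 6371 + 1290 = 7661 km. Period T = 2π√(a³/μ) = 2π√(7661³/398600) = 6673.3 s = 111.22 min.
Node shift per orbit = (6673.3/86164) × 360° = 27.88°.
Equatorial spacing = 27.88 × 111.2 km/° = 3100 km.
At 65° latitude, spacing = 3100 × cos(65°) = 1310 km.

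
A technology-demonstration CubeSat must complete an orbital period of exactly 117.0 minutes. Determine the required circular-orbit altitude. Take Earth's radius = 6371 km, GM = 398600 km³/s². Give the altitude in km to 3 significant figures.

1550 km

T = 117.0 min = 7020.0 s.
From T = 2π√(a³/μ): a = (μ T²/4π²)^(1/3) = (398600 × 7020.0² / 4π²)^(1/3) = 7924 km.
Altitude h = a − R = 7924 − 6371 = 1553 km.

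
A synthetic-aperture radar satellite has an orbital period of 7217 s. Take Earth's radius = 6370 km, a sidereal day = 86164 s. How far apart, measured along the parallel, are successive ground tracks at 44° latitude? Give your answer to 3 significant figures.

Node shift per orbit = (7217.0/86164) × 360° = 30.15°.
Equatorial spacing = 30.15 × 111.2 km/° = 3352 km.
At 44° latitude, spacing = 3352 × cos(44°) = 2411 km.

2410 km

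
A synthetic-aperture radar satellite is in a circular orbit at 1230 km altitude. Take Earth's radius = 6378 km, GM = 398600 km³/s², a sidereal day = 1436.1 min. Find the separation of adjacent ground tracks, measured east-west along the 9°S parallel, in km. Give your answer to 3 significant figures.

Semi-major axis a = 6378 + 1230 = 7608 km. Period T = 2π√(a³/μ) = 2π√(7608³/398600) = 6604.2 s = 110.07 min.
Node shift per orbit = (6604.2/86166) × 360° = 27.59°.
Equatorial spacing = 27.59 × 111.3 km/° = 3071 km.
At 9° latitude, spacing = 3071 × cos(9°) = 3034 km.

3030 km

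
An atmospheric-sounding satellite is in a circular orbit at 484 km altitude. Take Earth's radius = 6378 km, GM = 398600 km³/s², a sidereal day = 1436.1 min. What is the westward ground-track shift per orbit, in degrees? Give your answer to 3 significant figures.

23.6°

Semi-major axis a = 6378 + 484 = 6862 km. Period T = 2π√(a³/μ) = 2π√(6862³/398600) = 5657.0 s = 94.28 min.
During one orbit Earth rotates (5657.0 / 86166) × 360° = 23.63°.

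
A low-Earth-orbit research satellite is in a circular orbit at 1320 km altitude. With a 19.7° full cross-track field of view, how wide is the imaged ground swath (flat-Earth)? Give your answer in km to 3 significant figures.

458 km

Half-angle = 19.7°/2 = 9.85°.
Swath width ≈ 2h·tan(θ/2) = 2 × 1320 × tan(9.85°) = 458.4 km.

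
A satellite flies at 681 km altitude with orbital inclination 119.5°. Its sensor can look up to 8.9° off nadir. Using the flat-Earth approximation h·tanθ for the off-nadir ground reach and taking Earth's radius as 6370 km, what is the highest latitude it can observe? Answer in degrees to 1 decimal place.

Retrograde orbit: the ground track reaches ±(180° − i) = ±(180 − 119.5) = ±60.5°.
Sensor half-swath on the ground ≈ 681·tan(8.9°) = 107 km = 0.96° of latitude.
Maximum observable latitude ≈ 60.5 + 0.96 = 61.5°.

61.5°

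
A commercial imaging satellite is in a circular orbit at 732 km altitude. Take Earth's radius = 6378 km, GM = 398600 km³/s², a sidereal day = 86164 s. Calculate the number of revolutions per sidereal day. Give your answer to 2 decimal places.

14.44

Semi-major axis a = 6378 + 732 = 7110 km. Period T = 2π√(a³/μ) = 2π√(7110³/398600) = 5966.4 s = 99.44 min.
Orbits per sidereal day = 86164 / 5966.4 = 14.441.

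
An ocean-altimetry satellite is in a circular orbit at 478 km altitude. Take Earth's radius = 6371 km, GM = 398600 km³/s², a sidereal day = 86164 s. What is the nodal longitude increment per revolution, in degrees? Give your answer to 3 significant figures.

Semi-major axis a = 6371 + 478 = 6849 km. Period T = 2π√(a³/μ) = 2π√(6849³/398600) = 5640.9 s = 94.02 min.
During one orbit Earth rotates (5640.9 / 86164) × 360° = 23.57°.

23.6°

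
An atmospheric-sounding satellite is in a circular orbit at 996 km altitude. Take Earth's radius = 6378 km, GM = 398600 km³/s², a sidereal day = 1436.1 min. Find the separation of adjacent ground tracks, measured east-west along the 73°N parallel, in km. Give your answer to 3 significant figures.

Semi-major axis a = 6378 + 996 = 7374 km. Period T = 2π√(a³/μ) = 2π√(7374³/398600) = 6301.8 s = 105.03 min.
Node shift per orbit = (6301.8/86166) × 360° = 26.33°.
Equatorial spacing = 26.33 × 111.3 km/° = 2931 km.
At 73° latitude, spacing = 2931 × cos(73°) = 857 km.

857 km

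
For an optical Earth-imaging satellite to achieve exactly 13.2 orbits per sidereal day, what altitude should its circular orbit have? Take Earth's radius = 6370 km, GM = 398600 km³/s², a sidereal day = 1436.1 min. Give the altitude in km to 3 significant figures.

Required period T = 86166 / 13.2 = 6527.7 s.
From T = 2π√(a³/μ): a = (μ T²/4π²)^(1/3) = (398600 × 6527.7² / 4π²)^(1/3) = 7549 km.
Altitude h = a − R = 7549 − 6370 = 1179 km.

1180 km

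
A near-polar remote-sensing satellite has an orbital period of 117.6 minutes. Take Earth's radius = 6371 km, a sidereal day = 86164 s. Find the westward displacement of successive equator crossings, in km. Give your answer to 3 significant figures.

3280 km

T = 117.6 min = 7056.0 s.
During one orbit Earth rotates (7056.0 / 86164) × 360° = 29.48°.
At the equator that is 29.48° × (2π·6371/360) km/° = 29.48 × 111.2 = 3278 km.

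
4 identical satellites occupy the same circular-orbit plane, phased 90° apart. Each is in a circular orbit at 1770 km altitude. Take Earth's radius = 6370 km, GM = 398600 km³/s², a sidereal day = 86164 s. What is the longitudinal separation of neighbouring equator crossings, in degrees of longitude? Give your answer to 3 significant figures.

7.63°

Semi-major axis a = 6370 + 1770 = 8140 km. Period T = 2π√(a³/μ) = 2π√(8140³/398600) = 7308.8 s = 121.81 min.
Single-satellite node shift = (7308.8/86164) × 360° = 30.54°.
With 4 satellites evenly phased, successive equator crossings are 30.54/4 = 7.634° apart.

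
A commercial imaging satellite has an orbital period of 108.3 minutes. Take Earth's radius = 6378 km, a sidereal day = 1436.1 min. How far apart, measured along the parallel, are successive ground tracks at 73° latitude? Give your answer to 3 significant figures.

T = 108.3 min = 6498.0 s.
Node shift per orbit = (6498.0/86166) × 360° = 27.15°.
Equatorial spacing = 27.15 × 111.3 km/° = 3022 km.
At 73° latitude, spacing = 3022 × cos(73°) = 884 km.

884 km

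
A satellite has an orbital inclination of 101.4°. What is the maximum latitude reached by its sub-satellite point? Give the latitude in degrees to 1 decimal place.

Retrograde orbit: the ground track reaches ±(180° − i) = ±(180 − 101.4) = ±78.6°.

78.6°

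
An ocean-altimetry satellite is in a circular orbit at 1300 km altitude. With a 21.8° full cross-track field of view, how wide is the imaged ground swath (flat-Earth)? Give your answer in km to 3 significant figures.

Half-angle = 21.8°/2 = 10.9°.
Swath width ≈ 2h·tan(θ/2) = 2 × 1300 × tan(10.9°) = 500.7 km.

501 km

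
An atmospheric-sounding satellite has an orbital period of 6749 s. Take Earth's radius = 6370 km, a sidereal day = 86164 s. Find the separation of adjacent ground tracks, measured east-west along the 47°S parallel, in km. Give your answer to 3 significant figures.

Node shift per orbit = (6749.0/86164) × 360° = 28.20°.
Equatorial spacing = 28.20 × 111.2 km/° = 3135 km.
At 47° latitude, spacing = 3135 × cos(47°) = 2138 km.

2140 km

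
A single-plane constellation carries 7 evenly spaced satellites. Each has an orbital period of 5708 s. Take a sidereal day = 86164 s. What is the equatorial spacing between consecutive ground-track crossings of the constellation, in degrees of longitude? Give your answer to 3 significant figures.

3.41°

Single-satellite node shift = (5708.0/86164) × 360° = 23.85°.
With 7 satellites evenly phased, successive equator crossings are 23.85/7 = 3.407° apart.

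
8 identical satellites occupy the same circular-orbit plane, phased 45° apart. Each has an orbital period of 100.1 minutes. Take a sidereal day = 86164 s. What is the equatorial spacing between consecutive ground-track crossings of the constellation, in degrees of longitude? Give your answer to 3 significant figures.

T = 100.1 min = 6006.0 s.
Single-satellite node shift = (6006.0/86164) × 360° = 25.09°.
With 8 satellites evenly phased, successive equator crossings are 25.09/8 = 3.137° apart.

3.14°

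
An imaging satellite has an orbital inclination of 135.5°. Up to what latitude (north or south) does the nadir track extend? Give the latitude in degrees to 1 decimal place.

44.5°

Retrograde orbit: the ground track reaches ±(180° − i) = ±(180 − 135.5) = ±44.5°.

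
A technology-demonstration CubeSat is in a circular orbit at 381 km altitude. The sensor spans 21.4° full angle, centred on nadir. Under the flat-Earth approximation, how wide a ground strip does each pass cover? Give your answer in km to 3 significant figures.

Half-angle = 21.4°/2 = 10.7°.
Swath width ≈ 2h·tan(θ/2) = 2 × 381 × tan(10.7°) = 144.0 km.

144 km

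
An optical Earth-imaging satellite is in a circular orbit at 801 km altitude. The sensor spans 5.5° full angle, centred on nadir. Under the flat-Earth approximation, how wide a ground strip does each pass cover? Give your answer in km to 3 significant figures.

76.9 km

Half-angle = 5.5°/2 = 2.75°.
Swath width ≈ 2h·tan(θ/2) = 2 × 801 × tan(2.75°) = 76.9 km.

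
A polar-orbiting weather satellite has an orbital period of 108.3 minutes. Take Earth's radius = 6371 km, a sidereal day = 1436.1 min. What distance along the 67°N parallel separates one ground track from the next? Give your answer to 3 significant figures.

T = 108.3 min = 6498.0 s.
Node shift per orbit = (6498.0/86166) × 360° = 27.15°.
Equatorial spacing = 27.15 × 111.2 km/° = 3019 km.
At 67° latitude, spacing = 3019 × cos(67°) = 1180 km.

1180 km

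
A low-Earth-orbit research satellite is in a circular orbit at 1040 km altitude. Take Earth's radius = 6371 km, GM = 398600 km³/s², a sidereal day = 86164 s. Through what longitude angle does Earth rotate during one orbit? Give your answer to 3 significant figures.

26.5°

Semi-major axis a = 6371 + 1040 = 7411 km. Period T = 2π√(a³/μ) = 2π√(7411³/398600) = 6349.3 s = 105.82 min.
During one orbit Earth rotates (6349.3 / 86164) × 360° = 26.53°.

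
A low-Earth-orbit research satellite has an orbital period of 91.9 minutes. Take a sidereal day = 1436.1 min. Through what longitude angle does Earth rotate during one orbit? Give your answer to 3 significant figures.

T = 91.9 min = 5514.0 s.
During one orbit Earth rotates (5514.0 / 86166) × 360° = 23.04°.

23.0°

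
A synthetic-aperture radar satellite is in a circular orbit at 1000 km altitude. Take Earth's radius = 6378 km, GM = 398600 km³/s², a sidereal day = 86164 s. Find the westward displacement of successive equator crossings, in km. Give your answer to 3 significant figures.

Semi-major axis a = 6378 + 1000 = 7378 km. Period T = 2π√(a³/μ) = 2π√(7378³/398600) = 6306.9 s = 105.12 min.
During one orbit Earth rotates (6306.9 / 86164) × 360° = 26.35°.
At the equator that is 26.35° × (2π·6378/360) km/° = 26.35 × 111.3 = 2933 km.

2930 km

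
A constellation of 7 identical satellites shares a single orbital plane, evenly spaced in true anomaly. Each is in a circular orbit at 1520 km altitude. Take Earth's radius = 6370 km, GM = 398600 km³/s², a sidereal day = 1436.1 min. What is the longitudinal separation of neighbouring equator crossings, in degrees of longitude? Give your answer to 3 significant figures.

Semi-major axis a = 6370 + 1520 = 7890 km. Period T = 2π√(a³/μ) = 2π√(7890³/398600) = 6974.7 s = 116.25 min.
Single-satellite node shift = (6974.7/86166) × 360° = 29.14°.
With 7 satellites evenly phased, successive equator crossings are 29.14/7 = 4.163° apart.

4.16°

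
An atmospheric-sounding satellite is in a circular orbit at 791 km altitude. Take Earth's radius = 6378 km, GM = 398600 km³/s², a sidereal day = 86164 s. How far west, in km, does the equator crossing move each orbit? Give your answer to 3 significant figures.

Semi-major axis a = 6378 + 791 = 7169 km. Period T = 2π√(a³/μ) = 2π√(7169³/398600) = 6040.9 s = 100.68 min.
During one orbit Earth rotates (6040.9 / 86164) × 360° = 25.24°.
At the equator that is 25.24° × (2π·6378/360) km/° = 25.24 × 111.3 = 2810 km.

2810 km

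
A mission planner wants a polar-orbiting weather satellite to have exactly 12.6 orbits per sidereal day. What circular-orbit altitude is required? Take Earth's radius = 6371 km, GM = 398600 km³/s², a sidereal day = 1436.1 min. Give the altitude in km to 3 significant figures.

1420 km

Required period T = 86166 / 12.6 = 6838.6 s.
From T = 2π√(a³/μ): a = (μ T²/4π²)^(1/3) = (398600 × 6838.6² / 4π²)^(1/3) = 7787 km.
Altitude h = a − R = 7787 − 6371 = 1416 km.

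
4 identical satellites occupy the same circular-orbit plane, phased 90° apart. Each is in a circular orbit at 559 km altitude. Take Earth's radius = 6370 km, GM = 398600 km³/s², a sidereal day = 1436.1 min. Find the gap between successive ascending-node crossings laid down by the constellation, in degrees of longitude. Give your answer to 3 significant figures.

6.00°

Semi-major axis a = 6370 + 559 = 6929 km. Period T = 2π√(a³/μ) = 2π√(6929³/398600) = 5740.1 s = 95.67 min.
Single-satellite node shift = (5740.1/86166) × 360° = 23.98°.
With 4 satellites evenly phased, successive equator crossings are 23.98/4 = 5.995° apart.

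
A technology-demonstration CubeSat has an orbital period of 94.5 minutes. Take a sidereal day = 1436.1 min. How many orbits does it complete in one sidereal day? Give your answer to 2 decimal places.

15.20

T = 94.5 min = 5670.0 s.
Orbits per sidereal day = 86166 / 5670.0 = 15.197.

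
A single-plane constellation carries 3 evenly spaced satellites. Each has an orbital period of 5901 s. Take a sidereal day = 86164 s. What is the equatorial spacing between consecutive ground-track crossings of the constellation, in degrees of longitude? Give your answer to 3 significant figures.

8.22°

Single-satellite node shift = (5901.0/86164) × 360° = 24.65°.
With 3 satellites evenly phased, successive equator crossings are 24.65/3 = 8.218° apart.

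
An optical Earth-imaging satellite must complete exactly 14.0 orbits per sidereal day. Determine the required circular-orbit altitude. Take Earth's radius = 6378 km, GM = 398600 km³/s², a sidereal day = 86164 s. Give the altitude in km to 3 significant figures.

Required period T = 86164 / 14.0 = 6154.6 s.
From T = 2π√(a³/μ): a = (μ T²/4π²)^(1/3) = (398600 × 6154.6² / 4π²)^(1/3) = 7259 km.
Altitude h = a − R = 7259 − 6378 = 881 km.

881 km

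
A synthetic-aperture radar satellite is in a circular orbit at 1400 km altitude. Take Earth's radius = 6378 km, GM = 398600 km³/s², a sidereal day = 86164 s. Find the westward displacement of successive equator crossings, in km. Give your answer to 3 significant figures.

3180 km

Semi-major axis a = 6378 + 1400 = 7778 km. Period T = 2π√(a³/μ) = 2π√(7778³/398600) = 6826.7 s = 113.78 min.
During one orbit Earth rotates (6826.7 / 86164) × 360° = 28.52°.
At the equator that is 28.52° × (2π·6378/360) km/° = 28.52 × 111.3 = 3175 km.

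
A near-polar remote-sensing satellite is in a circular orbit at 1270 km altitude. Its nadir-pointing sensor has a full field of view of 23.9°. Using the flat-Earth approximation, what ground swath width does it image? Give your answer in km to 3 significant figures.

Half-angle = 23.9°/2 = 11.95°.
Swath width ≈ 2h·tan(θ/2) = 2 × 1270 × tan(11.95°) = 537.6 km.

538 km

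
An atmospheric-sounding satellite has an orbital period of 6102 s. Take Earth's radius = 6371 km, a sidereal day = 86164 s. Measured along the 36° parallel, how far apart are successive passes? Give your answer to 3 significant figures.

2290 km

Node shift per orbit = (6102.0/86164) × 360° = 25.49°.
Equatorial spacing = 25.49 × 111.2 km/° = 2835 km.
At 36° latitude, spacing = 2835 × cos(36°) = 2293 km.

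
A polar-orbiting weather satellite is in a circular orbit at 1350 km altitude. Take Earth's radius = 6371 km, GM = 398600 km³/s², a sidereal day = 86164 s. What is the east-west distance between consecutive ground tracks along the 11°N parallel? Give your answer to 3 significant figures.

3080 km

Semi-major axis a = 6371 + 1350 = 7721 km. Period T = 2π√(a³/μ) = 2π√(7721³/398600) = 6751.8 s = 112.53 min.
Node shift per orbit = (6751.8/86164) × 360° = 28.21°.
Equatorial spacing = 28.21 × 111.2 km/° = 3137 km.
At 11° latitude, spacing = 3137 × cos(11°) = 3079 km.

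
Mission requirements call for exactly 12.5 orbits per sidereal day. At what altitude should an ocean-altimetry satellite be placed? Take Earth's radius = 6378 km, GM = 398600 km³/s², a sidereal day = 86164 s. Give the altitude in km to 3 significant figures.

1450 km

Required period T = 86164 / 12.5 = 6893.1 s.
From T = 2π√(a³/μ): a = (μ T²/4π²)^(1/3) = (398600 × 6893.1² / 4π²)^(1/3) = 7828 km.
Altitude h = a − R = 7828 − 6378 = 1450 km.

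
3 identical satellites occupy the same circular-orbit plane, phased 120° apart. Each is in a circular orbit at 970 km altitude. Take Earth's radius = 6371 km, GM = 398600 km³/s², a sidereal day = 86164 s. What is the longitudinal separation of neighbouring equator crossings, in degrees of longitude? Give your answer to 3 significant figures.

8.72°

Semi-major axis a = 6371 + 970 = 7341 km. Period T = 2π√(a³/μ) = 2π√(7341³/398600) = 6259.6 s = 104.33 min.
Single-satellite node shift = (6259.6/86164) × 360° = 26.15°.
With 3 satellites evenly phased, successive equator crossings are 26.15/3 = 8.718° apart.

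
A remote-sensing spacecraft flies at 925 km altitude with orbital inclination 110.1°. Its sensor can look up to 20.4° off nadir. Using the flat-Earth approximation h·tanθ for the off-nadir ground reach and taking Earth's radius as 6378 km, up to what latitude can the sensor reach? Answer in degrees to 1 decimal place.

73.0°

Retrograde orbit: the ground track reaches ±(180° − i) = ±(180 − 110.1) = ±69.9°.
Sensor half-swath on the ground ≈ 925·tan(20.4°) = 344 km = 3.09° of latitude.
Maximum observable latitude ≈ 69.9 + 3.09 = 73.0°.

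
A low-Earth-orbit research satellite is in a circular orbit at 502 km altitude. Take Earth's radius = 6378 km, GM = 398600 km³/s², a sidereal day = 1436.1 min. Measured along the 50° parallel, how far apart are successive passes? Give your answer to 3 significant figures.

1700 km

Semi-major axis a = 6378 + 502 = 6880 km. Period T = 2π√(a³/μ) = 2π√(6880³/398600) = 5679.3 s = 94.65 min.
Node shift per orbit = (5679.3/86166) × 360° = 23.73°.
Equatorial spacing = 23.73 × 111.3 km/° = 2641 km.
At 50° latitude, spacing = 2641 × cos(50°) = 1698 km.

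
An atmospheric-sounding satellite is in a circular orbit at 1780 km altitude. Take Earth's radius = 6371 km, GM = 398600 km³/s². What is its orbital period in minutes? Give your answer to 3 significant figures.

Semi-major axis a = 6371 + 1780 = 8151 km. Period T = 2π√(a³/μ) = 2π√(8151³/398600) = 7323.6 s = 122.06 min.

122 min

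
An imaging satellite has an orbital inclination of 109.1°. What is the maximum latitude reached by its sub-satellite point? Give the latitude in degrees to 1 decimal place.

Retrograde orbit: the ground track reaches ±(180° − i) = ±(180 − 109.1) = ±70.9°.

70.9°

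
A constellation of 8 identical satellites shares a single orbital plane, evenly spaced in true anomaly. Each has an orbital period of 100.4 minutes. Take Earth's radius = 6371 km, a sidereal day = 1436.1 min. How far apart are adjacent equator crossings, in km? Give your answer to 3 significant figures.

T = 100.4 min = 6024.0 s.
Single-satellite node shift = (6024.0/86166) × 360° = 25.17°.
With 8 satellites evenly phased, successive equator crossings are 25.17/8 = 3.146° apart.
That is 3.146 × 111.2 = 350 km at the equator.

350 km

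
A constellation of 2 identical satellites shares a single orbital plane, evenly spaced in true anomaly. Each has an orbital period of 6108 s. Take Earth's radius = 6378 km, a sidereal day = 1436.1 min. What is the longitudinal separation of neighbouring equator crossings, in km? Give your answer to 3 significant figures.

Single-satellite node shift = (6108.0/86166) × 360° = 25.52°.
With 2 satellites evenly phased, successive equator crossings are 25.52/2 = 12.760° apart.
That is 12.760 × 111.3 = 1420 km at the equator.

1420 km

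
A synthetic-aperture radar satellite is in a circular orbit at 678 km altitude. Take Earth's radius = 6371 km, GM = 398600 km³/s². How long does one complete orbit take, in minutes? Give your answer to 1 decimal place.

98.2 min

Semi-major axis a = 6371 + 678 = 7049 km. Period T = 2π√(a³/μ) = 2π√(7049³/398600) = 5889.8 s = 98.16 min.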